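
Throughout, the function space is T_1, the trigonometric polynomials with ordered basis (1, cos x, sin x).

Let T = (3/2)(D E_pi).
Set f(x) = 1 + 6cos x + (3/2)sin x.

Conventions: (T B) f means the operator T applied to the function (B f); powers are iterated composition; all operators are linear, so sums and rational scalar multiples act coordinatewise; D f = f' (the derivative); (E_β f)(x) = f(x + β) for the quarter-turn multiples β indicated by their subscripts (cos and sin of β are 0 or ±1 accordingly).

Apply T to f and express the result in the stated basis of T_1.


E_pi f = 1 - 6cos x - (3/2)sin x
D E_pi f = -(3/2)cos x + 6sin x
((3/2)(D E_pi)) f = -(9/4)cos x + 9sin x

the result is g(x) = -(9/4)cos x + 9sin x


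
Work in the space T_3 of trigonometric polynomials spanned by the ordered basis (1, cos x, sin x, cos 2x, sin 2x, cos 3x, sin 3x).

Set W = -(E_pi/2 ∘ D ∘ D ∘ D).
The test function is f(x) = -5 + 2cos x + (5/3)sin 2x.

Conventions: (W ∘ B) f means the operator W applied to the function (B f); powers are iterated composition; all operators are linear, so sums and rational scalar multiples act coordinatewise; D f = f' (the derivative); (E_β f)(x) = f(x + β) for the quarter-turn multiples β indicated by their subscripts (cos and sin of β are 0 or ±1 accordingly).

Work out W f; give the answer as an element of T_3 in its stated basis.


D f = -2sin x + (10/3)cos 2x
D D f = -2cos x - (20/3)sin 2x
D (D ∘ D) f = 2sin x - (40/3)cos 2x
E_pi/2 D (D ∘ D) f = 2cos x + (40/3)cos 2x
(-(E_pi/2 ∘ D ∘ D ∘ D)) f = -2cos x - (40/3)cos 2x

g(x) = -2cos x - (40/3)cos 2x


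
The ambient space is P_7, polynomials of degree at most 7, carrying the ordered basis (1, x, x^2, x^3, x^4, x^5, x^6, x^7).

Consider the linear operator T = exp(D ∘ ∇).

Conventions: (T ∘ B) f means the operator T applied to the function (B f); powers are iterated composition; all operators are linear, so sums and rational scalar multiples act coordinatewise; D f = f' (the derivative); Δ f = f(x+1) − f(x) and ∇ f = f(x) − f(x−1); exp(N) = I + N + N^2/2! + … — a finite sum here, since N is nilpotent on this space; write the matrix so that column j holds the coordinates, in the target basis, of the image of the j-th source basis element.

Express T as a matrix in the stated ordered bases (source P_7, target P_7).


image of 1: 1
image of x: x
image of x^2: x^2 + 2
image of x^3: x^3 + 6x - 3
image of x^4: x^4 + 12x^2 - 12x + 16
image of x^5: x^5 + 20x^3 - 30x^2 + 80x - 65
image of x^6: x^6 + 30x^4 - 60x^3 + 240x^2 - 390x + 336
image of x^7: x^7 + 42x^5 - 105x^4 + 560x^3 - 1365x^2 + 2352x - 1897
each image's coordinates form column j of the matrix

the matrix is [[1, 0, 2, -3, 16, -65, 336, -1897]; [0, 1, 0, 6, -12, 80, -390, 2352]; [0, 0, 1, 0, 12, -30, 240, -1365]; [0, 0, 0, 1, 0, 20, -60, 560]; [0, 0, 0, 0, 1, 0, 30, -105]; [0, 0, 0, 0, 0, 1, 0, 42]; [0, 0, 0, 0, 0, 0, 1, 0]; [0, 0, 0, 0, 0, 0, 0, 1]] (rows listed top to bottom)


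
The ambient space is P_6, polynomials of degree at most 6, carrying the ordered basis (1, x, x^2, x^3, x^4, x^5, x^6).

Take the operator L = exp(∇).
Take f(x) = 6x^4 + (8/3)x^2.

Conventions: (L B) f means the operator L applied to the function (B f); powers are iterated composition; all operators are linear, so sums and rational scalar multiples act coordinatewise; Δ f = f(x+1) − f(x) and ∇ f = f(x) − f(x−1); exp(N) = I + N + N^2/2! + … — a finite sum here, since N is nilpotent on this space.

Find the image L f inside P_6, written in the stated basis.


order-1 term: 24x^3 - 36x^2 + (88/3)x - 26/3
order-2 term: 36x^2 - 72x + 134/3
order-3 term: 24x - 36
order-4 term: 6
the series for exp(∇) f terminates at order 4
exp(∇) f = 6x^4 + 24x^3 + (8/3)x^2 - (56/3)x + 6

g(x) = 6x^4 + 24x^3 + (8/3)x^2 - (56/3)x + 6


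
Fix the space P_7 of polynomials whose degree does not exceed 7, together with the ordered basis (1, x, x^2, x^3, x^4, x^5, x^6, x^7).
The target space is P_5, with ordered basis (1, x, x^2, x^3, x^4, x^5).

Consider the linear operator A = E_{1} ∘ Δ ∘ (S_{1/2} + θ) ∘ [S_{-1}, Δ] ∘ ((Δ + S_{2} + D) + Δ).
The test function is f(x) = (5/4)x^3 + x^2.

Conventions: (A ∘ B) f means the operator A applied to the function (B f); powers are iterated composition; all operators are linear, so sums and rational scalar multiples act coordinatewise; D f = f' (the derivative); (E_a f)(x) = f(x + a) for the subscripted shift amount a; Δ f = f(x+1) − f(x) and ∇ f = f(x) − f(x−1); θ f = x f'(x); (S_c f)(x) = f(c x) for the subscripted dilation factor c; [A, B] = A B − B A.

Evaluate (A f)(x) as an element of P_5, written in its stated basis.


Δ f = (15/4)x^2 + (23/4)x + 9/4
S_{2} f = 10x^3 + 4x^2
D f = (15/4)x^2 + 2x
(Δ + S_{2} + D) f = 10x^3 + (23/2)x^2 + (31/4)x + 9/4
Δ f = (15/4)x^2 + (23/4)x + 9/4
((Δ + S_{2} + D) + Δ) f = 10x^3 + (61/4)x^2 + (27/2)x + 9/2
Δ ((Δ + S_{2} + D) + Δ) f = 30x^2 + (121/2)x + 155/4
S_{-1} Δ ((Δ + S_{2} + D) + Δ) f = 30x^2 - (121/2)x + 155/4
S_{-1} ((Δ + S_{2} + D) + Δ) f = -10x^3 + (61/4)x^2 - (27/2)x + 9/2
Δ S_{-1} ((Δ + S_{2} + D) + Δ) f = -30x^2 + (1/2)x - 33/4
[S_{-1}, Δ] ((Δ + S_{2} + D) + Δ) f = 60x^2 - 61x + 47
S_{1/2} [S_{-1}, Δ] ((Δ + S_{2} + D) + Δ) f = 15x^2 - (61/2)x + 47
θ [S_{-1}, Δ] ((Δ + S_{2} + D) + Δ) f = 120x^2 - 61x
(S_{1/2} + θ) [S_{-1}, Δ] ((Δ + S_{2} + D) + Δ) f = 135x^2 - (183/2)x + 47
Δ (S_{1/2} + θ) [S_{-1}, Δ] ((Δ + S_{2} + D) + Δ) f = 270x + 87/2
E_{1} (Δ ∘ (S_{1/2} + θ) ∘ [S_{-1}, Δ]) ((Δ + S_{2} + D) + Δ) f = 270x + 627/2

the result is g(x) = 270x + 627/2


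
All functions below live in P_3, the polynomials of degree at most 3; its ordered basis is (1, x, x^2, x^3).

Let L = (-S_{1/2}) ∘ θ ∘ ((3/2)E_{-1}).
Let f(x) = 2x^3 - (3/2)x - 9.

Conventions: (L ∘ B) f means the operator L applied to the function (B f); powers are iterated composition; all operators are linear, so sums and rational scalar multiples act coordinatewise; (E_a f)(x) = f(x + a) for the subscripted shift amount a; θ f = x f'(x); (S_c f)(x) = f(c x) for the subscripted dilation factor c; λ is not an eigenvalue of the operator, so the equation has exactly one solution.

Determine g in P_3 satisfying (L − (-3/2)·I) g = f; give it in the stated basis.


the image equals g(x) = (32/15)x^3 - (32/5)x^2 + (86/5)x - 6

write g with unknown coordinates in the stated basis and equate coefficients in (L − (-3/2)·I) g = f
solving from the highest basis element down gives g = (32/15)x^3 - (32/5)x^2 + (86/5)x - 6
check: L g = -(6/5)x^3 + (48/5)x^2 - (273/10)x
so L g − (-3/2)·g = 2x^3 - (3/2)x - 9 = f ✓


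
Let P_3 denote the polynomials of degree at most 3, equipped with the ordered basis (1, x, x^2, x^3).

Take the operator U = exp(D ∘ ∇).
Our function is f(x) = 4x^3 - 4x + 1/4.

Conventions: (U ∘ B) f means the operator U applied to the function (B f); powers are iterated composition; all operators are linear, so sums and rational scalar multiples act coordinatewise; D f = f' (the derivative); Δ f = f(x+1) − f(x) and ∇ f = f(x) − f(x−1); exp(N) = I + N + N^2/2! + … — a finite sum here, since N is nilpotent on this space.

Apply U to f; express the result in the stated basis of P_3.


order-1 term: 24x - 12
the series for exp(D ∘ ∇) f terminates at order 1
exp(D ∘ ∇) f = 4x^3 + 20x - 47/4

g(x) = 4x^3 + 20x - 47/4


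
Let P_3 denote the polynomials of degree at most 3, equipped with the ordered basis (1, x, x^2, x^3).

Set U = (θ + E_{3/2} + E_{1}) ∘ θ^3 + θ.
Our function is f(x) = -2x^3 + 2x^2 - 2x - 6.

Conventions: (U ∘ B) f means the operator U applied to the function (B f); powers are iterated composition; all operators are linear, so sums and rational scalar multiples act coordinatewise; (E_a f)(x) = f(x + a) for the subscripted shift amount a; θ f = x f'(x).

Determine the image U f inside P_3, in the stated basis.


g(x) = -276x^3 - 337x^2 - (909/2)x - 757/4

θ f = -6x^3 + 4x^2 - 2x
θ θ f = -18x^3 + 8x^2 - 2x
θ θ θ f = -54x^3 + 16x^2 - 2x
θ θ^3 f = -162x^3 + 32x^2 - 2x
E_{3/2} θ^3 f = -54x^3 - 227x^2 - (637/2)x - 597/4
E_{1} θ^3 f = -54x^3 - 146x^2 - 132x - 40
(θ + E_{3/2} + E_{1}) θ^3 f = -270x^3 - 341x^2 - (905/2)x - 757/4
θ f = -6x^3 + 4x^2 - 2x
((θ + E_{3/2} + E_{1}) ∘ θ^3 + θ) f = -276x^3 - 337x^2 - (909/2)x - 757/4


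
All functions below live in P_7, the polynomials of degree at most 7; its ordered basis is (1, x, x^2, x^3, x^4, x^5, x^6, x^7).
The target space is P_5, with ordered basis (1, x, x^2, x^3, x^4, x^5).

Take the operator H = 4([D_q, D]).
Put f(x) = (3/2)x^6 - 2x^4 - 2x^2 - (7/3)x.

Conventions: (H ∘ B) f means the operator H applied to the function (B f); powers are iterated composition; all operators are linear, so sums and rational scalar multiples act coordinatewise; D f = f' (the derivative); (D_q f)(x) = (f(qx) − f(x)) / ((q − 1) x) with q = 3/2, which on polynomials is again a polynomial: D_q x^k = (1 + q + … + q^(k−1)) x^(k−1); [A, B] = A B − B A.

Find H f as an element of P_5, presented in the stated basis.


D f = 9x^5 - 8x^3 - 4x - 7/3
D_q D f = (1899/16)x^4 - 38x^2 - 4
D_q f = (1995/64)x^5 - (65/4)x^3 - 5x - 7/3
D D_q f = (9975/64)x^4 - (195/4)x^2 - 5
[D_q, D] f = -(2379/64)x^4 + (43/4)x^2 + 1
(4([D_q, D])) f = -(2379/16)x^4 + 43x^2 + 4

the image equals g(x) = -(2379/16)x^4 + 43x^2 + 4


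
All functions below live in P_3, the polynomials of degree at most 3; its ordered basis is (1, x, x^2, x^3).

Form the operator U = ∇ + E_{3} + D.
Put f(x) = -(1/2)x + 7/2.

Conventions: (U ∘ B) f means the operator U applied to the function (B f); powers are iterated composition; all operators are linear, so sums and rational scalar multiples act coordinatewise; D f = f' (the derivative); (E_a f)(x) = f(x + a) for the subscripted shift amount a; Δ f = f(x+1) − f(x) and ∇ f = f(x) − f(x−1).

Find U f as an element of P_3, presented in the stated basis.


∇ f = -1/2
E_{3} f = -(1/2)x + 2
D f = -1/2
(∇ + E_{3} + D) f = -(1/2)x + 1

the result is g(x) = -(1/2)x + 1


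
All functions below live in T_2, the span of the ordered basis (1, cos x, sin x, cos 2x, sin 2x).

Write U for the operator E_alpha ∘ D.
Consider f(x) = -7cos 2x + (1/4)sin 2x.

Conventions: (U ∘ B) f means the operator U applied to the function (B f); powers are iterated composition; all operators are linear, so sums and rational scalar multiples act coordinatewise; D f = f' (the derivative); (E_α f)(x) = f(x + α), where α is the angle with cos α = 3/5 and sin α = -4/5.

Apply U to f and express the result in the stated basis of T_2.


D f = (1/2)cos 2x + 14sin 2x
E_alpha D f = -(679/50)cos 2x - (86/25)sin 2x

the image equals g(x) = -(679/50)cos 2x - (86/25)sin 2x


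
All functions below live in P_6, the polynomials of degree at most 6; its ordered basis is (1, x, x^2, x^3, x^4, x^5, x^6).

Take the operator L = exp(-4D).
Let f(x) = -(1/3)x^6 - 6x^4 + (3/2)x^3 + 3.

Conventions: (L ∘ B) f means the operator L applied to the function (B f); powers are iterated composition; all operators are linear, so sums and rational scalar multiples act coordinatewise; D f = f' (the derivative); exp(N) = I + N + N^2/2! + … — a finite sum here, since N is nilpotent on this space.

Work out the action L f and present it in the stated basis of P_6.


the result is g(x) = -(1/3)x^6 + 8x^5 - 86x^4 + (3145/6)x^3 - 1874x^2 + 3656x - 8983/3

order-1 term: 8x^5 + 96x^3 - 18x^2
order-2 term: -80x^4 - 576x^2 + 72x
order-3 term: (1280/3)x^3 + 1536x - 96
order-4 term: -1280x^2 - 1536
order-5 term: 2048x
order-6 term: -4096/3
the series for exp(-4D) f terminates at order 6
exp(-4D) f = -(1/3)x^6 + 8x^5 - 86x^4 + (3145/6)x^3 - 1874x^2 + 3656x - 8983/3


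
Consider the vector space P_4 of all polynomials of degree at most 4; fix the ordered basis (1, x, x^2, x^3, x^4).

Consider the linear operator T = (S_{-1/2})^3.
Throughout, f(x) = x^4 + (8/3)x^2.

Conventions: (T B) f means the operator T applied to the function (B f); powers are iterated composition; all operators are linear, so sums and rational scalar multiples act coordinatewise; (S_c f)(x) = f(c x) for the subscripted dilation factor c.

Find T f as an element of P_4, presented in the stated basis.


g(x) = (1/4096)x^4 + (1/24)x^2

S_{-1/2} f = (1/16)x^4 + (2/3)x^2
S_{-1/2} S_{-1/2} f = (1/256)x^4 + (1/6)x^2
S_{-1/2} S_{-1/2} S_{-1/2} f = (1/4096)x^4 + (1/24)x^2


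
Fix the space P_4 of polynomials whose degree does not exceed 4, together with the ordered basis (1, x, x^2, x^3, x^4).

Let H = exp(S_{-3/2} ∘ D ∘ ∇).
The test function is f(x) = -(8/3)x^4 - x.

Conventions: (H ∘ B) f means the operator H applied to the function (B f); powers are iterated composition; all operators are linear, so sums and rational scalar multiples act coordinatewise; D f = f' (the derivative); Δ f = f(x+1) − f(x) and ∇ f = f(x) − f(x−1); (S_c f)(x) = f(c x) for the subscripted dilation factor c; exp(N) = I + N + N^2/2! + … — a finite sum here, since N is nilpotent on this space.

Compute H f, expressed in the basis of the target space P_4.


the image equals g(x) = -(8/3)x^4 - 72x^2 - 49x - 248/3

order-1 term: -72x^2 - 48x - 32/3
order-2 term: -72
the series for exp(S_{-3/2} ∘ D ∘ ∇) f terminates at order 2
exp(S_{-3/2} ∘ D ∘ ∇) f = -(8/3)x^4 - 72x^2 - 49x - 248/3


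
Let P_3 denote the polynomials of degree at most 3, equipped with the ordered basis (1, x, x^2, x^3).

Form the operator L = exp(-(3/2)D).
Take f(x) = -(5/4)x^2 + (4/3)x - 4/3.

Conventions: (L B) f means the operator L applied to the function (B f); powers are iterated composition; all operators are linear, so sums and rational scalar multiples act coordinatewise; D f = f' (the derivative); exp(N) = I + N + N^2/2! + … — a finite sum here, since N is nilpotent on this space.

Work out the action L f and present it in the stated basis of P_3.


the result is g(x) = -(5/4)x^2 + (61/12)x - 295/48

order-1 term: (15/4)x - 2
order-2 term: -45/16
the series for exp(-(3/2)D) f terminates at order 2
exp(-(3/2)D) f = -(5/4)x^2 + (61/12)x - 295/48


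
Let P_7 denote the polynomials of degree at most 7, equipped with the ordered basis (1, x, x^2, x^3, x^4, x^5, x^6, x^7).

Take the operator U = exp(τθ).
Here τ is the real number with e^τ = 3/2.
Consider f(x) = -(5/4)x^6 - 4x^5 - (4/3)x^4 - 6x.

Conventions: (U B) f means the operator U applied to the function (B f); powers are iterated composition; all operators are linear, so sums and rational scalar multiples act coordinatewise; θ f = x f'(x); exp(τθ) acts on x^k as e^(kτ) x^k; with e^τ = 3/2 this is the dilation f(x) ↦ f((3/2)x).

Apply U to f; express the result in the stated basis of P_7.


exp(τθ) x^k = e^(kτ) x^k; with e^τ = 3/2 this sends x^k to (3/2)^k x^k
x ↦ 3/2 x
x^4 ↦ 81/16 x^4
x^5 ↦ 243/32 x^5
x^6 ↦ 729/64 x^6
applying this coordinatewise to f: exp(τθ) f = -(3645/256)x^6 - (243/8)x^5 - (27/4)x^4 - 9x

g(x) = -(3645/256)x^6 - (243/8)x^5 - (27/4)x^4 - 9x


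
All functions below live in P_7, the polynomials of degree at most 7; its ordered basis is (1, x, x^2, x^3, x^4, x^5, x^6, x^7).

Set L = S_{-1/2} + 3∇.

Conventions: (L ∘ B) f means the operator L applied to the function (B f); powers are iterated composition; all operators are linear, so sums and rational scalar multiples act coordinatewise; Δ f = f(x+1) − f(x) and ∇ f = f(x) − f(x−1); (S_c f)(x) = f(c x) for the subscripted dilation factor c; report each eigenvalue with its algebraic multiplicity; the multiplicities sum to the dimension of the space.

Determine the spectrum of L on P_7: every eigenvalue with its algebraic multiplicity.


λ = -1/2 (multiplicity 1), λ = -1/8 (multiplicity 1), λ = -1/32 (multiplicity 1), λ = -1/128 (multiplicity 1), λ = 1/64 (multiplicity 1), λ = 1/16 (multiplicity 1), λ = 1/4 (multiplicity 1), λ = 1 (multiplicity 1)

image of 1: 1
image of x: -(1/2)x + 3
image of x^2: (1/4)x^2 + 6x - 3
image of x^3: -(1/8)x^3 + 9x^2 - 9x + 3
image of x^4: (1/16)x^4 + 12x^3 - 18x^2 + 12x - 3
image of x^5: -(1/32)x^5 + 15x^4 - 30x^3 + 30x^2 - 15x + 3
image of x^6: (1/64)x^6 + 18x^5 - 45x^4 + 60x^3 - 45x^2 + 18x - 3
image of x^7: -(1/128)x^7 + 21x^6 - 63x^5 + 105x^4 - 105x^3 + 63x^2 - 21x + 3
the matrix is upper triangular; its diagonal is (1, -1/2, 1/4, -1/8, 1/16, -1/32, 1/64, -1/128)
for a triangular matrix the eigenvalues are the diagonal entries, with algebraic multiplicity their repetition count


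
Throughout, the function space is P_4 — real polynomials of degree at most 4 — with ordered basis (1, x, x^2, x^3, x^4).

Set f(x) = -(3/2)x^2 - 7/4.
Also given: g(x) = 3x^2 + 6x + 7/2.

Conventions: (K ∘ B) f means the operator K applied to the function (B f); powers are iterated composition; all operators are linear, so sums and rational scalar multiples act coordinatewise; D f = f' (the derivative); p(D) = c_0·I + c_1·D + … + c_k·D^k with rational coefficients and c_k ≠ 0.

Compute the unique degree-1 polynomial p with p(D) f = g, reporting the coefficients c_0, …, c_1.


c_0 = -2, c_1 = -2

D^0 f = -(3/2)x^2 - 7/4
D^1 f = -3x
matching coefficients of g against c_0 f + c_1 Df + … from the top degree down determines the c_i
solution: c_0 = -2, c_1 = -2


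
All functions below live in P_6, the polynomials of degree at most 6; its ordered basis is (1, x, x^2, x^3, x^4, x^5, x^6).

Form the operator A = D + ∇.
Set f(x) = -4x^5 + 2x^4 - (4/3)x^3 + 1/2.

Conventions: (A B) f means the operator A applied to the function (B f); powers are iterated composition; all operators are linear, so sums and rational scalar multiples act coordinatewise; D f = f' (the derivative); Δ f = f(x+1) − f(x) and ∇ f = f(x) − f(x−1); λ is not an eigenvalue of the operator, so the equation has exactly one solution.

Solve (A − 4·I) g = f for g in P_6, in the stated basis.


the image equals g(x) = x^5 + 2x^4 + (11/6)x^3 + (9/4)x^2 + (13/8)x + 1/3

write g with unknown coordinates in the stated basis and equate coefficients in (A − 4·I) g = f
solving from the highest basis element down gives g = x^5 + 2x^4 + (11/6)x^3 + (9/4)x^2 + (13/8)x + 1/3
check: A g = 10x^4 + 6x^3 + 9x^2 + (13/2)x + 11/6
so A g − 4·g = -4x^5 + 2x^4 - (4/3)x^3 + 1/2 = f ✓


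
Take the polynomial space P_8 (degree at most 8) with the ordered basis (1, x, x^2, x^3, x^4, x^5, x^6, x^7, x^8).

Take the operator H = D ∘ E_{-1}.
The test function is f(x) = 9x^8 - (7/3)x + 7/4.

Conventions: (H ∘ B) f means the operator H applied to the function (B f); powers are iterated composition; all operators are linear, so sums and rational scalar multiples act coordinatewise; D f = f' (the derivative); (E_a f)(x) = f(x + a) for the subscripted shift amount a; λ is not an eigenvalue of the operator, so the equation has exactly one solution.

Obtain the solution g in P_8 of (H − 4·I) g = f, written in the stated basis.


write g with unknown coordinates in the stated basis and equate coefficients in (H − 4·I) g = f
solving from the highest basis element down gives g = -(9/4)x^8 - (9/2)x^7 + (189/8)x^6 - (189/16)x^5 - (9765/64)x^4 + (16695/64)x^3 + (47817/256)x^2 - (772681/1536)x + 461123/6144
check: H g = -18x^7 + (189/2)x^6 - (189/4)x^5 - (9765/16)x^4 + (16695/16)x^3 + (47817/64)x^2 - (257859/128)x + 463811/1536
so H g − 4·g = 9x^8 - (7/3)x + 7/4 = f ✓

g(x) = -(9/4)x^8 - (9/2)x^7 + (189/8)x^6 - (189/16)x^5 - (9765/64)x^4 + (16695/64)x^3 + (47817/256)x^2 - (772681/1536)x + 461123/6144


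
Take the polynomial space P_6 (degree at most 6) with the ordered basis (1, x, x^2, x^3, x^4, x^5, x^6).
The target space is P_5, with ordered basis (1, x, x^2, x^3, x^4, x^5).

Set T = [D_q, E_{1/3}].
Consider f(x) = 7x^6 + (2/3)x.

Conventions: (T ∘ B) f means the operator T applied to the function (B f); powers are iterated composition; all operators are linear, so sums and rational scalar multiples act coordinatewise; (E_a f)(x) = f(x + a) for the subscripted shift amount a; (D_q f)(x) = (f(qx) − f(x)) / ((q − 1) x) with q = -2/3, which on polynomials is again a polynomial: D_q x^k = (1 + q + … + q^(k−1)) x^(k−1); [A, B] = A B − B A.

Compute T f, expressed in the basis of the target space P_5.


g(x) = (2275/729)x^4 + (2975/2187)x^3 + (17150/6561)x^2 + (3850/19683)x + 9275/59049

E_{1/3} f = 7x^6 + 14x^5 + (35/3)x^4 + (140/27)x^3 + (35/27)x^2 + (68/81)x + 169/729
D_q E_{1/3} f = (931/243)x^5 + (770/81)x^4 + (455/81)x^3 + (980/243)x^2 + (35/81)x + 68/81
D_q f = (931/243)x^5 + 2/3
E_{1/3} D_q f = (931/243)x^5 + (4655/729)x^4 + (9310/2187)x^3 + (9310/6561)x^2 + (4655/19683)x + 40297/59049
[D_q, E_{1/3}] f = (2275/729)x^4 + (2975/2187)x^3 + (17150/6561)x^2 + (3850/19683)x + 9275/59049


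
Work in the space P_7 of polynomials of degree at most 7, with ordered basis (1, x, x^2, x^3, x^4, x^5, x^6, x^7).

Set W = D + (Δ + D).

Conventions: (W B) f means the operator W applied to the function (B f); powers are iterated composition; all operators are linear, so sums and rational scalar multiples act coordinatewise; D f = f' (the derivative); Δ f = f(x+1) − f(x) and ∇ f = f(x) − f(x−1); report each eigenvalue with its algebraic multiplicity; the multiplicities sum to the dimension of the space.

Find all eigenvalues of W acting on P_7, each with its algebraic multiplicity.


λ = 0 (multiplicity 8)

image of 1: 0
image of x: 3
image of x^2: 6x + 1
image of x^3: 9x^2 + 3x + 1
image of x^4: 12x^3 + 6x^2 + 4x + 1
image of x^5: 15x^4 + 10x^3 + 10x^2 + 5x + 1
image of x^6: 18x^5 + 15x^4 + 20x^3 + 15x^2 + 6x + 1
image of x^7: 21x^6 + 21x^5 + 35x^4 + 35x^3 + 21x^2 + 7x + 1
the matrix is upper triangular; its diagonal is (0, 0, 0, 0, 0, 0, 0, 0)
for a triangular matrix the eigenvalues are the diagonal entries, with algebraic multiplicity their repetition count


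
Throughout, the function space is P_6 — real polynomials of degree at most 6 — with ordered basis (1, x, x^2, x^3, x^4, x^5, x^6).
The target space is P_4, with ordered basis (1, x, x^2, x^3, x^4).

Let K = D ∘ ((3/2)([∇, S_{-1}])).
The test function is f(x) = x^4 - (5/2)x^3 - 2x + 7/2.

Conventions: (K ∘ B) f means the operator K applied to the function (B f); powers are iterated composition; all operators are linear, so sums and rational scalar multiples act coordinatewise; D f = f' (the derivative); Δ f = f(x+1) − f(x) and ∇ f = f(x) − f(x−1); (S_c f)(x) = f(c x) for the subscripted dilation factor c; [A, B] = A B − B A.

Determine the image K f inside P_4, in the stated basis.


the result is g(x) = 36x^2 + 45x + 12

S_{-1} f = x^4 + (5/2)x^3 + 2x + 7/2
∇ S_{-1} f = 4x^3 + (3/2)x^2 - (7/2)x + 7/2
∇ f = 4x^3 - (27/2)x^2 + (23/2)x - 11/2
S_{-1} ∇ f = -4x^3 - (27/2)x^2 - (23/2)x - 11/2
[∇, S_{-1}] f = 8x^3 + 15x^2 + 8x + 9
((3/2)([∇, S_{-1}])) f = 12x^3 + (45/2)x^2 + 12x + 27/2
D ((3/2)([∇, S_{-1}])) f = 36x^2 + 45x + 12


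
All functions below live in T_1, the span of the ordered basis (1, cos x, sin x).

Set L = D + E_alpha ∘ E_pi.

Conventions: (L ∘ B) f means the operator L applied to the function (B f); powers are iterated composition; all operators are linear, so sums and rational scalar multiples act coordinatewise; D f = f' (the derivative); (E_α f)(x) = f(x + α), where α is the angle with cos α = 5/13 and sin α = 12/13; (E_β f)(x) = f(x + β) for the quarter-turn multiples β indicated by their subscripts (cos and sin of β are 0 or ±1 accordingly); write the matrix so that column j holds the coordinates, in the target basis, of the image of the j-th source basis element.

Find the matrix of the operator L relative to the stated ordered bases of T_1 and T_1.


the matrix is [[1, 0, 0]; [0, -5/13, 1/13]; [0, -1/13, -5/13]] (rows listed top to bottom)

image of 1: 1
image of cos x: -(5/13)cos x - (1/13)sin x
image of sin x: (1/13)cos x - (5/13)sin x
each image's coordinates form column j of the matrix


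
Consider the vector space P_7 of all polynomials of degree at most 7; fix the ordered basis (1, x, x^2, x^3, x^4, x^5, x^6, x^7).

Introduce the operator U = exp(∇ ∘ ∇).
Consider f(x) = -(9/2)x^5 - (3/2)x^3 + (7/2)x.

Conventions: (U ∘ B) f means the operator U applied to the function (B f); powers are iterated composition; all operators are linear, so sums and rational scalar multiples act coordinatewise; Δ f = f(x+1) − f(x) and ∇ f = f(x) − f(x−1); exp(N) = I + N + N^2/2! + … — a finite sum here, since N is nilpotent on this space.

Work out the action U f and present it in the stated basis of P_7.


g(x) = -(9/2)x^5 - (183/2)x^3 + 270x^2 - (1181/2)x + 684

order-1 term: -90x^3 + 270x^2 - 324x + 144
order-2 term: -270x + 540
the series for exp(∇ ∘ ∇) f terminates at order 2
exp(∇ ∘ ∇) f = -(9/2)x^5 - (183/2)x^3 + 270x^2 - (1181/2)x + 684


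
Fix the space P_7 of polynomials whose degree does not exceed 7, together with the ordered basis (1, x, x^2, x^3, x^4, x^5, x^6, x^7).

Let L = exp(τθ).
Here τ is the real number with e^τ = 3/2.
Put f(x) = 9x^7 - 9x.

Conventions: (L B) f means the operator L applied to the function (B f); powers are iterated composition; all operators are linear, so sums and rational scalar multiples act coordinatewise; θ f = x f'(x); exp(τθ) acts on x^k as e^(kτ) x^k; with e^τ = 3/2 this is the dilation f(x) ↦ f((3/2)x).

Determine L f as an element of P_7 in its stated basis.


the result is g(x) = (19683/128)x^7 - (27/2)x

exp(τθ) x^k = e^(kτ) x^k; with e^τ = 3/2 this sends x^k to (3/2)^k x^k
x ↦ 3/2 x
x^7 ↦ 2187/128 x^7
applying this coordinatewise to f: exp(τθ) f = (19683/128)x^7 - (27/2)x


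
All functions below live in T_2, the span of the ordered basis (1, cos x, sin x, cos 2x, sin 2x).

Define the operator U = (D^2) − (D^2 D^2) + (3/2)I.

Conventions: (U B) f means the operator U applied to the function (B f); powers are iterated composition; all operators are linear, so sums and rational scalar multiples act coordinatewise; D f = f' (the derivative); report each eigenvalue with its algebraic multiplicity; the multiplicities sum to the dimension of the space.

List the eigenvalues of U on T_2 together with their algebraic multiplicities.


λ = -37/2 (multiplicity 2), λ = -1/2 (multiplicity 2), λ = 3/2 (multiplicity 1)

image of 1: 3/2
image of cos x: -(1/2)cos x
image of sin x: -(1/2)sin x
image of cos 2x: -(37/2)cos 2x
image of sin 2x: -(37/2)sin 2x
the matrix is diagonal; its diagonal is (3/2, -1/2, -1/2, -37/2, -37/2)
for a triangular matrix the eigenvalues are the diagonal entries, with algebraic multiplicity their repetition count


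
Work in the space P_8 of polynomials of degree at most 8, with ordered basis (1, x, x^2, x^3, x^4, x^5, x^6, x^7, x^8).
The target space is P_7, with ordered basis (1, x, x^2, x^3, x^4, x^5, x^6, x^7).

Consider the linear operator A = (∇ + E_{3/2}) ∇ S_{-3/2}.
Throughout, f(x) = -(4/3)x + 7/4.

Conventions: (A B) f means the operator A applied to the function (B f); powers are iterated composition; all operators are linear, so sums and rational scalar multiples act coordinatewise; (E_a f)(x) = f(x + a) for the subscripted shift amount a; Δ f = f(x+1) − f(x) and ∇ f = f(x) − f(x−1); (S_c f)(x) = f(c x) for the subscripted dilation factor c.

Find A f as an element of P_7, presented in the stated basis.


the image equals g(x) = 2

S_{-3/2} f = 2x + 7/4
∇ S_{-3/2} f = 2
∇ ∇ S_{-3/2} f = 0
E_{3/2} ∇ S_{-3/2} f = 2
(∇ + E_{3/2}) ∇ S_{-3/2} f = 2


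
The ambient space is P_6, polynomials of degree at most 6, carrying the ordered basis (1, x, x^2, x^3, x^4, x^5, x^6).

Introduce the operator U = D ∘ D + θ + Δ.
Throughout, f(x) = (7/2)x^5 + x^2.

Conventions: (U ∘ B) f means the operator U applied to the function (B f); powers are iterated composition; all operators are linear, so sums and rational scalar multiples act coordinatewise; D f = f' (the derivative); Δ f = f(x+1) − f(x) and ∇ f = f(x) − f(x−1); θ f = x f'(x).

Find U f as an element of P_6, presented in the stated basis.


D f = (35/2)x^4 + 2x
D D f = 70x^3 + 2
θ f = (35/2)x^5 + 2x^2
Δ f = (35/2)x^4 + 35x^3 + 35x^2 + (39/2)x + 9/2
(D ∘ D + θ + Δ) f = (35/2)x^5 + (35/2)x^4 + 105x^3 + 37x^2 + (39/2)x + 13/2

the image equals g(x) = (35/2)x^5 + (35/2)x^4 + 105x^3 + 37x^2 + (39/2)x + 13/2


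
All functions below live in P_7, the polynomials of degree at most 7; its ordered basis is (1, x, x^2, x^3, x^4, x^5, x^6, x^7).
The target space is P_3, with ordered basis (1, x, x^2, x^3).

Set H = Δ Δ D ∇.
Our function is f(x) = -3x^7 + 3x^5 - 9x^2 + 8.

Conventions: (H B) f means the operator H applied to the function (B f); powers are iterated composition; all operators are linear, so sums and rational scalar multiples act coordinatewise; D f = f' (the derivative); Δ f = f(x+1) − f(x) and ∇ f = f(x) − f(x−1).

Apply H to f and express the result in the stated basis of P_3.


∇ f = -21x^6 + 63x^5 - 90x^4 + 75x^3 - 33x^2 - 12x + 9
D ∇ f = -126x^5 + 315x^4 - 360x^3 + 225x^2 - 66x - 12
Δ D ∇ f = -630x^4 - 450x^2 - 12
Δ (Δ D ∇) f = -2520x^3 - 3780x^2 - 3420x - 1080

the result is g(x) = -2520x^3 - 3780x^2 - 3420x - 1080


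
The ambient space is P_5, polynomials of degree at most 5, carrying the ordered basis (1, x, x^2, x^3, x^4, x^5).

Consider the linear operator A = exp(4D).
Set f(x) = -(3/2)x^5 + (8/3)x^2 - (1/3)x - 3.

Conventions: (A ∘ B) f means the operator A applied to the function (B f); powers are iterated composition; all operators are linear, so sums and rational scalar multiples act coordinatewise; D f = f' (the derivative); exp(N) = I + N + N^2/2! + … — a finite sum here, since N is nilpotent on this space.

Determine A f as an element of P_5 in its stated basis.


the image equals g(x) = -(3/2)x^5 - 30x^4 - 240x^3 - (2872/3)x^2 - 1899x - 4493/3

order-1 term: -30x^4 + (64/3)x - 4/3
order-2 term: -240x^3 + 128/3
order-3 term: -960x^2
order-4 term: -1920x
order-5 term: -1536
the series for exp(4D) f terminates at order 5
exp(4D) f = -(3/2)x^5 - 30x^4 - 240x^3 - (2872/3)x^2 - 1899x - 4493/3


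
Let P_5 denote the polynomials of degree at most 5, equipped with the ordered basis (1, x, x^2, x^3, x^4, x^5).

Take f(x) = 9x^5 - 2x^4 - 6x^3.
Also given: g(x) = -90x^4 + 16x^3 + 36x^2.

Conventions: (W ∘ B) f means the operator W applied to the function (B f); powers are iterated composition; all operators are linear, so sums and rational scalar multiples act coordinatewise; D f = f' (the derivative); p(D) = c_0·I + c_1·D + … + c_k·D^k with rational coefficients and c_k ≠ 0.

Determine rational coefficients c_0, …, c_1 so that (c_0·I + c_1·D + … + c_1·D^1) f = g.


p(D) = -2·D, i.e. c_0 = 0, c_1 = -2

D^0 f = 9x^5 - 2x^4 - 6x^3
D^1 f = 45x^4 - 8x^3 - 18x^2
matching coefficients of g against c_0 f + c_1 Df + … from the top degree down determines the c_i
solution: c_0 = 0, c_1 = -2


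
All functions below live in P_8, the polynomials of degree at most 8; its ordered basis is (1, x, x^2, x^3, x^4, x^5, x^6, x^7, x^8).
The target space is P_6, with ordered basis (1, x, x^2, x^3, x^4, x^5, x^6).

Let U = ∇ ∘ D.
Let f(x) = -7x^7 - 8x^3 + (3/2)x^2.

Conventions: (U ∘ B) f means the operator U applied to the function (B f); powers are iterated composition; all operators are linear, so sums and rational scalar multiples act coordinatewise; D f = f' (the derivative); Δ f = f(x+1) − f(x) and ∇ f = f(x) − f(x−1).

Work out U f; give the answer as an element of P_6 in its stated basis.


the image equals g(x) = -294x^5 + 735x^4 - 980x^3 + 735x^2 - 342x + 76

D f = -49x^6 - 24x^2 + 3x
∇ D f = -294x^5 + 735x^4 - 980x^3 + 735x^2 - 342x + 76


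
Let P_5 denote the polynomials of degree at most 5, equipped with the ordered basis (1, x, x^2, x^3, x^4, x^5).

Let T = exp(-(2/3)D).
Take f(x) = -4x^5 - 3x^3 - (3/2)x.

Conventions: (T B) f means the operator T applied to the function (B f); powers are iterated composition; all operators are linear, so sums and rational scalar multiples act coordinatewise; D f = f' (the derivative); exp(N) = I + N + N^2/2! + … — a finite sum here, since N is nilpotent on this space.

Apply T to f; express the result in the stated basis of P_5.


g(x) = -4x^5 + (40/3)x^4 - (187/9)x^3 + (482/27)x^2 - (1531/162)x + 587/243

order-1 term: (40/3)x^4 + 6x^2 + 1
order-2 term: -(160/9)x^3 - 4x
order-3 term: (320/27)x^2 + 8/9
order-4 term: -(320/81)x
order-5 term: 128/243
the series for exp(-(2/3)D) f terminates at order 5
exp(-(2/3)D) f = -4x^5 + (40/3)x^4 - (187/9)x^3 + (482/27)x^2 - (1531/162)x + 587/243


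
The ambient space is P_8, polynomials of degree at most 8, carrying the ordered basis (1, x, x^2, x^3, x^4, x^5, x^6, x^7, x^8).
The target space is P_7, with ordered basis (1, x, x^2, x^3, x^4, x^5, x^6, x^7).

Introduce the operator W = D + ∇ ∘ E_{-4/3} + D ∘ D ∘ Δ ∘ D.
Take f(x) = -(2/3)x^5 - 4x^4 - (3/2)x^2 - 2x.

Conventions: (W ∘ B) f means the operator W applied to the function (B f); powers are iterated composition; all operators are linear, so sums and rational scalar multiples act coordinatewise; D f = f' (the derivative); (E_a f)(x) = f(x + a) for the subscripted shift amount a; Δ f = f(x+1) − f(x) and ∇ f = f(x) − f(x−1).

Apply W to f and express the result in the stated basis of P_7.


D f = -(10/3)x^4 - 16x^3 - 3x - 2
E_{-4/3} f = -(2/3)x^5 + (4/9)x^4 + (256/27)x^3 - (4595/162)x^2 + (7142/243)x - 7168/729
∇ E_{-4/3} f = -(10/3)x^4 + (76/9)x^3 + (172/9)x^2 - (6485/81)x + 32137/486
D f = -(10/3)x^4 - 16x^3 - 3x - 2
Δ D f = -(40/3)x^3 - 68x^2 - (184/3)x - 67/3
D Δ D f = -40x^2 - 136x - 184/3
D (D ∘ Δ ∘ D) f = -80x - 136
(D + ∇ ∘ E_{-4/3} + D ∘ D ∘ Δ ∘ D) f = -(20/3)x^4 - (68/9)x^3 + (172/9)x^2 - (13208/81)x - 34931/486

the image equals g(x) = -(20/3)x^4 - (68/9)x^3 + (172/9)x^2 - (13208/81)x - 34931/486


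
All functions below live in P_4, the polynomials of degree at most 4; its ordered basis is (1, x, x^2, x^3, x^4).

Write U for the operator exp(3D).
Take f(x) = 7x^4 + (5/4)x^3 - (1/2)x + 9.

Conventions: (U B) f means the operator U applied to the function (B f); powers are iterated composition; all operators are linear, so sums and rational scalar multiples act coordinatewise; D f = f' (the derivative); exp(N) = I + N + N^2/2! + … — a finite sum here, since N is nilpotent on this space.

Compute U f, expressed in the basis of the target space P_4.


order-1 term: 84x^3 + (45/4)x^2 - 3/2
order-2 term: 378x^2 + (135/4)x
order-3 term: 756x + 135/4
order-4 term: 567
the series for exp(3D) f terminates at order 4
exp(3D) f = 7x^4 + (341/4)x^3 + (1557/4)x^2 + (3157/4)x + 2433/4

the result is g(x) = 7x^4 + (341/4)x^3 + (1557/4)x^2 + (3157/4)x + 2433/4


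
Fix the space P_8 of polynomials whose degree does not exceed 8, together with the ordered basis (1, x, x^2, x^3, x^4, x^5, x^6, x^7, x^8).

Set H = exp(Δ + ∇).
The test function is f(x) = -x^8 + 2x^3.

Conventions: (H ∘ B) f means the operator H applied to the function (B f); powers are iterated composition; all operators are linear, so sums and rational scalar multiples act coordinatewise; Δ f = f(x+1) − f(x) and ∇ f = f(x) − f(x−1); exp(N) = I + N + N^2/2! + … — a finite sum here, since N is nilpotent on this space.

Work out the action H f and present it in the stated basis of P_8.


order-1 term: -16x^7 - 112x^5 - 112x^3 + 12x^2 - 16x + 4
order-2 term: -112x^6 - 1120x^4 - 1792x^2 + 24x - 256
order-3 term: -448x^5 - 4480x^3 - 5824x + 16
order-4 term: -1120x^4 - 8960x^2 - 5376
order-5 term: -1792x^3 - 8960x
order-6 term: -1792x^2 - 3584
order-7 term: -1024x
order-8 term: -256
the series for exp(Δ + ∇) f terminates at order 8
exp(Δ + ∇) f = -x^8 - 16x^7 - 112x^6 - 560x^5 - 2240x^4 - 6382x^3 - 12532x^2 - 15800x - 9452

the result is g(x) = -x^8 - 16x^7 - 112x^6 - 560x^5 - 2240x^4 - 6382x^3 - 12532x^2 - 15800x - 9452


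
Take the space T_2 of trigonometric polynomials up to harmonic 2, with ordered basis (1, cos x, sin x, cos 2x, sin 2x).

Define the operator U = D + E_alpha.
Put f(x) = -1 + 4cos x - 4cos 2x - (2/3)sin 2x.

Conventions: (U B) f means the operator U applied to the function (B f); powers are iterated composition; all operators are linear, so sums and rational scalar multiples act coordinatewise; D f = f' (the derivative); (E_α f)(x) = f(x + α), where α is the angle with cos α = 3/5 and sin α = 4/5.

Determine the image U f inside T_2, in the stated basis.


D f = -4sin x - (4/3)cos 2x + 8sin 2x
E_alpha f = -1 + (12/5)cos x - (16/5)sin x + (12/25)cos 2x + (302/75)sin 2x
(D + E_alpha) f = -1 + (12/5)cos x - (36/5)sin x - (64/75)cos 2x + (902/75)sin 2x

the image equals g(x) = -1 + (12/5)cos x - (36/5)sin x - (64/75)cos 2x + (902/75)sin 2x


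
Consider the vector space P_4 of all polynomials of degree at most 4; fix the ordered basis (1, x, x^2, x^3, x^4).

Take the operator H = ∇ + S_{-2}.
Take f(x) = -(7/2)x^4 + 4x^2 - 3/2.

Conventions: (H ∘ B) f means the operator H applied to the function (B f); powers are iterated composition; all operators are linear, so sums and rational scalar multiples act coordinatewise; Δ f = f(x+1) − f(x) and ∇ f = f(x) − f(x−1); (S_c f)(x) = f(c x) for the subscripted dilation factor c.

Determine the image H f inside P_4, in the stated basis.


∇ f = -14x^3 + 21x^2 - 6x - 1/2
S_{-2} f = -56x^4 + 16x^2 - 3/2
(∇ + S_{-2}) f = -56x^4 - 14x^3 + 37x^2 - 6x - 2

the result is g(x) = -56x^4 - 14x^3 + 37x^2 - 6x - 2


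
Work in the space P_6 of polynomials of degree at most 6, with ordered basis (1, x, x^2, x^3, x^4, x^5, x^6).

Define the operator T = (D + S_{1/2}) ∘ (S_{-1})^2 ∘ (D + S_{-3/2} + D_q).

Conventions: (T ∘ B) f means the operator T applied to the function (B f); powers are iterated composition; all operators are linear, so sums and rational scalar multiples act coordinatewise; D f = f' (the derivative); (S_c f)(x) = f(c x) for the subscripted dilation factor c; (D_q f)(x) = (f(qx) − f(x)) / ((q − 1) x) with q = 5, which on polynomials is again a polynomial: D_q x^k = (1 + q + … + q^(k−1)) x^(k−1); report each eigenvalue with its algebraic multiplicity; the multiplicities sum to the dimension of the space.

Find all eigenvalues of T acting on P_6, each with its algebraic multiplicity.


λ = -3/4 (multiplicity 1), λ = -27/64 (multiplicity 1), λ = -243/1024 (multiplicity 1), λ = 729/4096 (multiplicity 1), λ = 81/256 (multiplicity 1), λ = 9/16 (multiplicity 1), λ = 1 (multiplicity 1)

image of 1: 1
image of x: -(3/4)x + 1/2
image of x^2: (9/16)x^2 + (17/2)x + 8
image of x^3: -(27/64)x^3 - (13/8)x^2 + 68x
image of x^4: (81/256)x^4 + (161/4)x^3 + 480x^2
image of x^5: -(243/1024)x^5 + (357/32)x^4 + 3144x^3
image of x^6: (729/4096)x^6 + (6099/32)x^5 + 19560x^4
the matrix is upper triangular; its diagonal is (1, -3/4, 9/16, -27/64, 81/256, -243/1024, 729/4096)
for a triangular matrix the eigenvalues are the diagonal entries, with algebraic multiplicity their repetition count


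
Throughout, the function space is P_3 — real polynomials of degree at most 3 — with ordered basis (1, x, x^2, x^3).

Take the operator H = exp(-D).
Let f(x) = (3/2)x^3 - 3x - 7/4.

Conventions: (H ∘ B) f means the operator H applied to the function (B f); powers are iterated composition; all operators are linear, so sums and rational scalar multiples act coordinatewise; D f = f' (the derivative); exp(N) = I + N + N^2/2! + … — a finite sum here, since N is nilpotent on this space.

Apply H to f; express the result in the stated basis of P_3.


the image equals g(x) = (3/2)x^3 - (9/2)x^2 + (3/2)x - 1/4

order-1 term: -(9/2)x^2 + 3
order-2 term: (9/2)x
order-3 term: -3/2
the series for exp(-D) f terminates at order 3
exp(-D) f = (3/2)x^3 - (9/2)x^2 + (3/2)x - 1/4


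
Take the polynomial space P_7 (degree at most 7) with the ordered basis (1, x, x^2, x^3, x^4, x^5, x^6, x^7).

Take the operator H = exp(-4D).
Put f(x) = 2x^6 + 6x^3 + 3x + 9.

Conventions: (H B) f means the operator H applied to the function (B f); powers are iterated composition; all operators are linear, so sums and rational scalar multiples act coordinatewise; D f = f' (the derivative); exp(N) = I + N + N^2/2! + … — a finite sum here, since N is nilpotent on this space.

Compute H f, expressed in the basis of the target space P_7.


order-1 term: -48x^5 - 72x^2 - 12
order-2 term: 480x^4 + 288x
order-3 term: -2560x^3 - 384
order-4 term: 7680x^2
order-5 term: -12288x
order-6 term: 8192
the series for exp(-4D) f terminates at order 6
exp(-4D) f = 2x^6 - 48x^5 + 480x^4 - 2554x^3 + 7608x^2 - 11997x + 7805

the result is g(x) = 2x^6 - 48x^5 + 480x^4 - 2554x^3 + 7608x^2 - 11997x + 7805
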